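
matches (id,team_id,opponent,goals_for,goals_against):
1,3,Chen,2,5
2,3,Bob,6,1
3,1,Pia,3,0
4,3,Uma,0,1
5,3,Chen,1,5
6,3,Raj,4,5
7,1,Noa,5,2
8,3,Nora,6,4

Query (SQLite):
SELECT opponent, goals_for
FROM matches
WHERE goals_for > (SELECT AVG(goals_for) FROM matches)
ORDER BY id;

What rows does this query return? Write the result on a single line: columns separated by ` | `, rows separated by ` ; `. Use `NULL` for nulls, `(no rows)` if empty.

Scalar subquery: AVG(goals_for) over all matches rows = 3.375.
Keep rows where goals_for > that value.

Bob | 6 ; Raj | 4 ; Noa | 5 ; Nora | 6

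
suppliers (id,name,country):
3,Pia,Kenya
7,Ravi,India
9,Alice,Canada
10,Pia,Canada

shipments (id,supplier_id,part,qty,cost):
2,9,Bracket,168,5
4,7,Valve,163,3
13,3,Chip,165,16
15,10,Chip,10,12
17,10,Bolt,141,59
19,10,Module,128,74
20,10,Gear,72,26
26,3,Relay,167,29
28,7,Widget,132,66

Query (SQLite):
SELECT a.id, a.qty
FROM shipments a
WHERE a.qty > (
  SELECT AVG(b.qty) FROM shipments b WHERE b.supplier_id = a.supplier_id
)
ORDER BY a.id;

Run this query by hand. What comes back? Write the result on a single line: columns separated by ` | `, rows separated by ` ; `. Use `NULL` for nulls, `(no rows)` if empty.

For each shipments row a, compute AVG(qty) over rows sharing a.supplier_id.
Keep row a if a.qty > that per-group AVG.
  supplier_id=3: AVG(qty) = 166.0
  supplier_id=7: AVG(qty) = 147.5
  supplier_id=9: AVG(qty) = 168.0
  supplier_id=10: AVG(qty) = 87.75

4 | 163 ; 17 | 141 ; 19 | 128 ; 26 | 167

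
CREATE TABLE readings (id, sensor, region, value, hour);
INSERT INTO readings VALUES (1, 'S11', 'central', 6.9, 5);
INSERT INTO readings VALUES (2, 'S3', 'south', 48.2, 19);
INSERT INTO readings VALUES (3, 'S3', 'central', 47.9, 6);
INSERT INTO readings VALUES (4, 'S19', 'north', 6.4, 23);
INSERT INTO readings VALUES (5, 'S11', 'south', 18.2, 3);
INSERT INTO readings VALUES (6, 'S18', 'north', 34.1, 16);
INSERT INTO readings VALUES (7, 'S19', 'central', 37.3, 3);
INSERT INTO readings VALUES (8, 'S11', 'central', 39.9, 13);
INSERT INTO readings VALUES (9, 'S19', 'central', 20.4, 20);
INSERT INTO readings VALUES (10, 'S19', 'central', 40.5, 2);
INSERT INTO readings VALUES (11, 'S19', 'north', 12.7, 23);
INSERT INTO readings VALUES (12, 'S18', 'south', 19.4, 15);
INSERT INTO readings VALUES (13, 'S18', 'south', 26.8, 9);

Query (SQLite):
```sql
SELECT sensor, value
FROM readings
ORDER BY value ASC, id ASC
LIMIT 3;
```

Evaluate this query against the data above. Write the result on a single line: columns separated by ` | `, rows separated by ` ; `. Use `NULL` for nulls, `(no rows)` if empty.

Sort by value asc, tiebreak id asc: (6.4, id=4), (6.9, id=1), (12.7, id=11), (18.2, id=5), (19.4, id=12), (20.4, id=9) …. Take first 3.

S19 | 6.4 ; S11 | 6.9 ; S19 | 12.7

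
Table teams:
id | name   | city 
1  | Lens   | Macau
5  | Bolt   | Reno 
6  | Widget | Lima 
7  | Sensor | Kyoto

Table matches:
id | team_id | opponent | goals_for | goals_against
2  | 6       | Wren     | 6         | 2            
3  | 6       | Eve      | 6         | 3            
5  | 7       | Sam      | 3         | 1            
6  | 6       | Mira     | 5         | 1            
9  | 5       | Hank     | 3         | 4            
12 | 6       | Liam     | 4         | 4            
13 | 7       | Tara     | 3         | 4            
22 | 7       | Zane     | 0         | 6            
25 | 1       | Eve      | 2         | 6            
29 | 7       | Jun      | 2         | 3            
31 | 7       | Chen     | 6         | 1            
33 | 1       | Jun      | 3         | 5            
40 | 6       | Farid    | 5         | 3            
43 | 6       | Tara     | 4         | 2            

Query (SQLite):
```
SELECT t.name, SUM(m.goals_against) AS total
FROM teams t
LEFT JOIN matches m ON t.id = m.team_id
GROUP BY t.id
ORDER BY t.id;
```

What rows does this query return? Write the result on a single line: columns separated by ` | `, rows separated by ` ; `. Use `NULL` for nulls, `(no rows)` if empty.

Lens | 11 ; Bolt | 4 ; Widget | 15 ; Sensor | 15

LEFT JOIN keeps every teams row; unmatched ones get NULL for matches columns.
Group by teams.id and compute SUM(m.goals_against). SUM over an all-NULL group is NULL.
  1: ids {25, 33} → SUM(m.goals_against)=11
  5: ids {9} → SUM(m.goals_against)=4
  6: ids {2, 3, 6, 12, 40, 43} → SUM(m.goals_against)=15
  7: ids {5, 13, 22, 29, 31} → SUM(m.goals_against)=15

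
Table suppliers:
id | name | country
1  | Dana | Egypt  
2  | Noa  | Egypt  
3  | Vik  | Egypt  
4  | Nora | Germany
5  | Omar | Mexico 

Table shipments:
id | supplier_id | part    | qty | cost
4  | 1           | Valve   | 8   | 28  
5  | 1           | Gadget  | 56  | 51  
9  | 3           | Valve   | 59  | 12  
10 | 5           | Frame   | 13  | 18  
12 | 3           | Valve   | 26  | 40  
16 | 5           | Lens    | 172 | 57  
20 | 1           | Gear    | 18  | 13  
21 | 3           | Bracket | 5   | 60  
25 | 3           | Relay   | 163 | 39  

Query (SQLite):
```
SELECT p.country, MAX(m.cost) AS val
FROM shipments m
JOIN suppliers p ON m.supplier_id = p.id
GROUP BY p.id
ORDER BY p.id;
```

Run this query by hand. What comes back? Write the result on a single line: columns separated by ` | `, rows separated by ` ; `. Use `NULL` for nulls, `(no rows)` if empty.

Join each shipments row to its suppliers via supplier_id.
Group joined rows by suppliers.id; compute MAX(m.cost) per group.
  1: ids {4, 5, 20} → MAX(m.cost)=51
  3: ids {9, 12, 21, 25} → MAX(m.cost)=60
  5: ids {10, 16} → MAX(m.cost)=57

Egypt | 51 ; Egypt | 60 ; Mexico | 57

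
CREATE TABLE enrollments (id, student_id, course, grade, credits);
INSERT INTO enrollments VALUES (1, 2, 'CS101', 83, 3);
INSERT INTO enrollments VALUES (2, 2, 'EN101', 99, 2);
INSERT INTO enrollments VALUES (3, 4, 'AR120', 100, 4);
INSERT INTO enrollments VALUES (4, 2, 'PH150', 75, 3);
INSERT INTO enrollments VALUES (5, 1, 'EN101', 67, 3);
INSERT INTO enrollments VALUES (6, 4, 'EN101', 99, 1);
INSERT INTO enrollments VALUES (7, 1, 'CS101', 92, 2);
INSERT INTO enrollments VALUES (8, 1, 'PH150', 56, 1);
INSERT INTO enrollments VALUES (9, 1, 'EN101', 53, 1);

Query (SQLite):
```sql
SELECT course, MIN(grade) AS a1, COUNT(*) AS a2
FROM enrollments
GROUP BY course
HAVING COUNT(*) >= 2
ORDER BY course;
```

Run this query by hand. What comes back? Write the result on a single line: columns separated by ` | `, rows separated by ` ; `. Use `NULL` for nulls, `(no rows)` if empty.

CS101 | 83 | 2 ; EN101 | 53 | 4 ; PH150 | 56 | 2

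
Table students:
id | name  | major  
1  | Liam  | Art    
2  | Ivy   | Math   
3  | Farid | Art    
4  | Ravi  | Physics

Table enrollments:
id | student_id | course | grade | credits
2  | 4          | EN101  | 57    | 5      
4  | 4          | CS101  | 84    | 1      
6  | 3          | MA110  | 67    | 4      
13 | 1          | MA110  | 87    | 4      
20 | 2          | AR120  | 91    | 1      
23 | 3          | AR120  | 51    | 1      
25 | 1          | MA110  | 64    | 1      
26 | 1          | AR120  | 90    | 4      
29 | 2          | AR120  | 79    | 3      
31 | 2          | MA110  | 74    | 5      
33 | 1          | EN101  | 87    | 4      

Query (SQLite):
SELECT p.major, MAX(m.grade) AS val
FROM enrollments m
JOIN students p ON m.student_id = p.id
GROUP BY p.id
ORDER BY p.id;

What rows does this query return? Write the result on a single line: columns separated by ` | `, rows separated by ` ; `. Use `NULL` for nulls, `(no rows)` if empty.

Art | 90 ; Math | 91 ; Art | 67 ; Physics | 84

Join each enrollments row to its students via student_id.
Group joined rows by students.id; compute MAX(m.grade) per group.
  1: ids {13, 25, 26, 33} → MAX(m.grade)=90
  2: ids {20, 29, 31} → MAX(m.grade)=91
  3: ids {6, 23} → MAX(m.grade)=67
  4: ids {2, 4} → MAX(m.grade)=84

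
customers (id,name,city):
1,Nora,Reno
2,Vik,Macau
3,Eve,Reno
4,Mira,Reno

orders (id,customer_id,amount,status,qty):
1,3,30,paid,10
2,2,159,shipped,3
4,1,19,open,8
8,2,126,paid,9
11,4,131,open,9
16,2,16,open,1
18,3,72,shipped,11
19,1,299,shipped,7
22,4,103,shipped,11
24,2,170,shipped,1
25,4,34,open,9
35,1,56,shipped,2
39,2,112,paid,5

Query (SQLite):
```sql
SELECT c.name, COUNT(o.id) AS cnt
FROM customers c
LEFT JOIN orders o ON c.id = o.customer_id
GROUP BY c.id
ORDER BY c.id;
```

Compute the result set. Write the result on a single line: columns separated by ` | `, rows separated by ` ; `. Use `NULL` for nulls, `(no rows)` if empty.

Nora | 3 ; Vik | 5 ; Eve | 2 ; Mira | 3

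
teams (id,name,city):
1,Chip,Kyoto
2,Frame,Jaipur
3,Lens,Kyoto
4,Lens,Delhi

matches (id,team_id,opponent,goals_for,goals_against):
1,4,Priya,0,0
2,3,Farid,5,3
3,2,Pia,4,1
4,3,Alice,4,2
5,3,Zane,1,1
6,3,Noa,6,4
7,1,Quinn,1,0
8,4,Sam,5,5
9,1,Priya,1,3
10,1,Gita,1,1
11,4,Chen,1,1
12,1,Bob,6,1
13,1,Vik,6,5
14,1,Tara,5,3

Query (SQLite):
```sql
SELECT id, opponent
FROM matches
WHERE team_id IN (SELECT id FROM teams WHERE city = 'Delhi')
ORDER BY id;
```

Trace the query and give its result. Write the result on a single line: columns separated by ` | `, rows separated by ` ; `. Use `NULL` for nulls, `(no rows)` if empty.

1 | Priya ; 8 | Sam ; 11 | Chen

Inner query: teams.id where city = 'Delhi'.
Outer: keep matches rows whose team_id is in that set.
Inner query → {4}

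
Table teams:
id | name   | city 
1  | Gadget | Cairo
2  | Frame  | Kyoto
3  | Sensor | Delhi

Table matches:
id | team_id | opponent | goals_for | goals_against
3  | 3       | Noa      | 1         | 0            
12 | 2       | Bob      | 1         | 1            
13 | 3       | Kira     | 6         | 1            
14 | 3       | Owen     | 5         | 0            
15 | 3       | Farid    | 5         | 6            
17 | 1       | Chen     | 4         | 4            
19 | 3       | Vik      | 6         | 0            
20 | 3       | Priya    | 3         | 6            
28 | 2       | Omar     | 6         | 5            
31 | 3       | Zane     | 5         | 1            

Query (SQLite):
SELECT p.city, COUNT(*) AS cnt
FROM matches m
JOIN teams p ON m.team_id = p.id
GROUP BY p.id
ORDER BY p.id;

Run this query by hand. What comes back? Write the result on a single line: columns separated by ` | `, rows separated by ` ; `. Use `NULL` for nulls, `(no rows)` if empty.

Join each matches row to its teams via team_id.
Group joined rows by teams.id; compute COUNT(*) per group.
  1: ids {17} → COUNT(*)=1
  2: ids {12, 28} → COUNT(*)=2
  3: ids {3, 13, 14, 15, 19, 20, 31} → COUNT(*)=7

Cairo | 1 ; Kyoto | 2 ; Delhi | 7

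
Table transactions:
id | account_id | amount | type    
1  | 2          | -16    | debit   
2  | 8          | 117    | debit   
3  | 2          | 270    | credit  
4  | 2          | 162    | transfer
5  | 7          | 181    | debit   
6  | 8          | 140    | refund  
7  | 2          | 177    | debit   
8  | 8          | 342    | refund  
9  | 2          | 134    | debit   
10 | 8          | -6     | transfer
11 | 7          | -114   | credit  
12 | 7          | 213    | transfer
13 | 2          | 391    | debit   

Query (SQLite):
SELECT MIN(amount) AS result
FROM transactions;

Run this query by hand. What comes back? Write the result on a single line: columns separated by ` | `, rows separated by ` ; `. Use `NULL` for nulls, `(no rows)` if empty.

All amount values: [-16, 117, 270, 162, 181, 140, 177, 342, 134, -6, -114, 213, 391].
MIN of non-NULL values = -114.

-114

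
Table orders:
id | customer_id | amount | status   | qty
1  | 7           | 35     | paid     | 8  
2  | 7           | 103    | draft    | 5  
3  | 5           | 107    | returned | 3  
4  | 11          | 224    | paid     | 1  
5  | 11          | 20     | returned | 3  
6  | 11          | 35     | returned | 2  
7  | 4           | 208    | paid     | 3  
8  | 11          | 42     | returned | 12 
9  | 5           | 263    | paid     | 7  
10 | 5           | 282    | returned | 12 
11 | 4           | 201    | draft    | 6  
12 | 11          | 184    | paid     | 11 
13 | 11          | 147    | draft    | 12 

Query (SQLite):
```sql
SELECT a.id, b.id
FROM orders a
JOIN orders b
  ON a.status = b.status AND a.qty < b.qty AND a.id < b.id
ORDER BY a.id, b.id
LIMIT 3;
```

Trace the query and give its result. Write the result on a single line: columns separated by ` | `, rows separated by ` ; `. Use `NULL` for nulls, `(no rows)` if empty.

1 | 12 ; 2 | 11 ; 2 | 13

Pairs (a,b) with same status, a.qty < b.qty, a.id < b.id.
status groups: draft:{2,11,13} paid:{1,4,7,9,12} returned:{3,5,6,8,10}
Ordered by (a.id, b.id); first 3.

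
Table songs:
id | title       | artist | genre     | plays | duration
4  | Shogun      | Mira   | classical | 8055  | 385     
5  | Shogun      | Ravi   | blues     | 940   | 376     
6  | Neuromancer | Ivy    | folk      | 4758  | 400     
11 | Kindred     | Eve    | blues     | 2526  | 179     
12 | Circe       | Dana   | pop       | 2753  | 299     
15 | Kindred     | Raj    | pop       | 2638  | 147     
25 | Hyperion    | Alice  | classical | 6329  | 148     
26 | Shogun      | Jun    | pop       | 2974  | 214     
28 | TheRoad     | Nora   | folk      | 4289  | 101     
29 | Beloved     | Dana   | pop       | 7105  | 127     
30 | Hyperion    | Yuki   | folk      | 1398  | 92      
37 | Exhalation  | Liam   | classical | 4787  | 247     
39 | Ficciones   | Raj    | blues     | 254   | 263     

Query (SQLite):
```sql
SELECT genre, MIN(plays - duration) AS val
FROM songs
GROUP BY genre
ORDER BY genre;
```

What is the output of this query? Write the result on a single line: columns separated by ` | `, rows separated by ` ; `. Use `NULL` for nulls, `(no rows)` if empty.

For each row compute plays - duration.
Group by genre; take MIN of the expression per group.
  blues: ids {5, 11, 39} → MIN(plays - duration)=-9
  classical: ids {4, 25, 37} → MIN(plays - duration)=4540
  folk: ids {6, 28, 30} → MIN(plays - duration)=1306
  pop: ids {12, 15, 26, 29} → MIN(plays - duration)=2454

blues | -9 ; classical | 4540 ; folk | 1306 ; pop | 2454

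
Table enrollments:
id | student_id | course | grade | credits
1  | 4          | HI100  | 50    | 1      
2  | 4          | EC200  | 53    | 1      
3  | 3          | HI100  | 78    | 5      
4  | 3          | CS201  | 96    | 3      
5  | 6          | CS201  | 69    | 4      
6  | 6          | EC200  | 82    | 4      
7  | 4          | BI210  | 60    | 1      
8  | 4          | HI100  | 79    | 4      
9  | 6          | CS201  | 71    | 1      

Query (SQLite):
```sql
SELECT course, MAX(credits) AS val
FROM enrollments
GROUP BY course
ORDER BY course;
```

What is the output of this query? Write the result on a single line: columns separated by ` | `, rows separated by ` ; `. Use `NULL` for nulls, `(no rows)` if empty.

Partition enrollments by course; compute MAX(credits) within each group.
  BI210: ids {7} → MAX(credits)=1
  CS201: ids {4, 5, 9} → MAX(credits)=4
  EC200: ids {2, 6} → MAX(credits)=4
  HI100: ids {1, 3, 8} → MAX(credits)=5

BI210 | 1 ; CS201 | 4 ; EC200 | 4 ; HI100 | 5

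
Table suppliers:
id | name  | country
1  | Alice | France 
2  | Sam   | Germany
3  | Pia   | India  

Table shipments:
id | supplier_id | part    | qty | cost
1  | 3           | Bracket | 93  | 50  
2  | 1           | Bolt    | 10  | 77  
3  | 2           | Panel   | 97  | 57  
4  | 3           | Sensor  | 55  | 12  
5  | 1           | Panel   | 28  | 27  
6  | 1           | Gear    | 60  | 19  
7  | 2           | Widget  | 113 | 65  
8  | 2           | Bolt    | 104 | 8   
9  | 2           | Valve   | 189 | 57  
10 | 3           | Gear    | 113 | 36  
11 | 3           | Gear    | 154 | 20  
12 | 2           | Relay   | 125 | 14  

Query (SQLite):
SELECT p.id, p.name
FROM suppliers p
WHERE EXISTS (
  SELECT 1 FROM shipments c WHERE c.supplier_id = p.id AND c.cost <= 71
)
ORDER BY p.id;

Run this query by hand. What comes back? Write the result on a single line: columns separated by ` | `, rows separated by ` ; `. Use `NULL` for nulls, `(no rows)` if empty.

1 | Alice ; 2 | Sam ; 3 | Pia

For each suppliers row, check whether any shipments with matching supplier_id has cost <= 71.
Keep rows where that is true.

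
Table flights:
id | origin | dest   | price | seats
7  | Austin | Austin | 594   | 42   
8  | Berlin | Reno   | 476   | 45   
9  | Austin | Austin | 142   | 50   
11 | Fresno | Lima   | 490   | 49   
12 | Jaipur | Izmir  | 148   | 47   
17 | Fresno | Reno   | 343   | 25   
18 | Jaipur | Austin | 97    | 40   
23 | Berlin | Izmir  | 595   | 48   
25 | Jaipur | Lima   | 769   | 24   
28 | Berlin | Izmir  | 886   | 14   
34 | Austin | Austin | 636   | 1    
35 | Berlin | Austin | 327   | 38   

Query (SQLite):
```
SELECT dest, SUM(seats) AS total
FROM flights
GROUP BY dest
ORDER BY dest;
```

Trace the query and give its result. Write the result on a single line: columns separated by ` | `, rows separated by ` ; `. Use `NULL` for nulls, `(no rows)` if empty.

Austin | 171 ; Izmir | 109 ; Lima | 73 ; Reno | 70

Partition flights by dest; compute SUM(seats) within each group.
  Austin: ids {7, 9, 18, 34, 35} → SUM(seats)=171
  Izmir: ids {12, 23, 28} → SUM(seats)=109
  Lima: ids {11, 25} → SUM(seats)=73
  Reno: ids {8, 17} → SUM(seats)=70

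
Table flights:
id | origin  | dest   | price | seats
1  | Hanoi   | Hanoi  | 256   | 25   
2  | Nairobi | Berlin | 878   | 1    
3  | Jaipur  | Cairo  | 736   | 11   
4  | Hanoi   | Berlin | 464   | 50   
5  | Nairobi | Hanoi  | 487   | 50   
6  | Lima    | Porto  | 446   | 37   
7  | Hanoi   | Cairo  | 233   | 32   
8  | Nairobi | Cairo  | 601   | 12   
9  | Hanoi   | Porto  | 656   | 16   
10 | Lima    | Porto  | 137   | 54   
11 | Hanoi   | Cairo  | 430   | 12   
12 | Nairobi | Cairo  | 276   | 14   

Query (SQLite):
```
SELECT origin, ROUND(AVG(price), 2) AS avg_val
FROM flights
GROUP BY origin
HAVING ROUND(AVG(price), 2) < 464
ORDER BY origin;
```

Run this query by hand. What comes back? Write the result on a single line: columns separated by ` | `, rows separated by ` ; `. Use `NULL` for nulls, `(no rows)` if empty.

Partition flights by origin; compute ROUND(AVG(price), 2) within each group.
HAVING: keep groups where ROUND(AVG(price), 2) < 464.
  Hanoi: ids {1, 4, 7, 9, 11} → ROUND(AVG(price), 2)=407.8
  Jaipur: ids {3} → ROUND(AVG(price), 2)=736
  Lima: ids {6, 10} → ROUND(AVG(price), 2)=291.5
  Nairobi: ids {2, 5, 8, 12} → ROUND(AVG(price), 2)=560.5

Hanoi | 407.8 ; Lima | 291.5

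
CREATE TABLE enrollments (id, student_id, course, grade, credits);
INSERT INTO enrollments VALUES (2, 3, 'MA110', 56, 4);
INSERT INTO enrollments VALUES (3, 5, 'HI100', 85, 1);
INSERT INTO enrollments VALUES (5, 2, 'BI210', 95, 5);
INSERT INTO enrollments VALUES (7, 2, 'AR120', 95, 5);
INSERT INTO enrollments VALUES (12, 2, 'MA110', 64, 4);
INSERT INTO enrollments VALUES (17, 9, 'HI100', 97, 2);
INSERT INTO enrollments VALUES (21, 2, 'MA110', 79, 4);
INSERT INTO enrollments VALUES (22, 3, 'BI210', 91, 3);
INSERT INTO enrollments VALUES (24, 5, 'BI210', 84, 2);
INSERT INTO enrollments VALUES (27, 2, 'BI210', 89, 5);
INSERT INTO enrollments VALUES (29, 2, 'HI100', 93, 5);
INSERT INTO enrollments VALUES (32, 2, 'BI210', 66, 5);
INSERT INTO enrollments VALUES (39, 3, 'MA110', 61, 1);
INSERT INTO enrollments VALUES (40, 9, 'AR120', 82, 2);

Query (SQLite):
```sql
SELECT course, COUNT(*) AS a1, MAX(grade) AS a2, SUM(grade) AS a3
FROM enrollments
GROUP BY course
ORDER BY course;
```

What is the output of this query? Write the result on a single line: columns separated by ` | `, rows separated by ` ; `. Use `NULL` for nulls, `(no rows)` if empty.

AR120 | 2 | 95 | 177 ; BI210 | 5 | 95 | 425 ; HI100 | 3 | 97 | 275 ; MA110 | 4 | 79 | 260

Group enrollments by course.
Per group compute: COUNT(*), MAX(grade), SUM(grade).
  AR120: ids {7, 40} → COUNT(*)=2, MAX(grade)=95, SUM(grade)=177
  BI210: ids {5, 22, 24, 27, 32} → COUNT(*)=5, MAX(grade)=95, SUM(grade)=425
  HI100: ids {3, 17, 29} → COUNT(*)=3, MAX(grade)=97, SUM(grade)=275
  MA110: ids {2, 12, 21, 39} → COUNT(*)=4, MAX(grade)=79, SUM(grade)=260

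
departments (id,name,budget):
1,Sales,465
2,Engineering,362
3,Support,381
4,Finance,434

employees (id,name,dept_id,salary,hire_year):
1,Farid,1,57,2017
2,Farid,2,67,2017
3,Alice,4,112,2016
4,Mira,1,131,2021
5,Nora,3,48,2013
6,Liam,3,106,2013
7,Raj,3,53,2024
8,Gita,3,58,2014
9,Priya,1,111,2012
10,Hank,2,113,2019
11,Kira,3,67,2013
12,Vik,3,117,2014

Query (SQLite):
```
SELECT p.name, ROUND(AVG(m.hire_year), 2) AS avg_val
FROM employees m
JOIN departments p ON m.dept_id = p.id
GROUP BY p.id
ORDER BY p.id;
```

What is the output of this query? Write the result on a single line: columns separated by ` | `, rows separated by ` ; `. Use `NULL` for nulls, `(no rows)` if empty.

Join each employees row to its departments via dept_id.
Group joined rows by departments.id; compute ROUND(AVG(m.hire_year), 2) per group.
  1: ids {1, 4, 9} → ROUND(AVG(m.hire_year), 2)=2016.67
  2: ids {2, 10} → ROUND(AVG(m.hire_year), 2)=2018
  3: ids {5, 6, 7, 8, 11, 12} → ROUND(AVG(m.hire_year), 2)=2015.17
  4: ids {3} → ROUND(AVG(m.hire_year), 2)=2016

Sales | 2016.67 ; Engineering | 2018 ; Support | 2015.17 ; Finance | 2016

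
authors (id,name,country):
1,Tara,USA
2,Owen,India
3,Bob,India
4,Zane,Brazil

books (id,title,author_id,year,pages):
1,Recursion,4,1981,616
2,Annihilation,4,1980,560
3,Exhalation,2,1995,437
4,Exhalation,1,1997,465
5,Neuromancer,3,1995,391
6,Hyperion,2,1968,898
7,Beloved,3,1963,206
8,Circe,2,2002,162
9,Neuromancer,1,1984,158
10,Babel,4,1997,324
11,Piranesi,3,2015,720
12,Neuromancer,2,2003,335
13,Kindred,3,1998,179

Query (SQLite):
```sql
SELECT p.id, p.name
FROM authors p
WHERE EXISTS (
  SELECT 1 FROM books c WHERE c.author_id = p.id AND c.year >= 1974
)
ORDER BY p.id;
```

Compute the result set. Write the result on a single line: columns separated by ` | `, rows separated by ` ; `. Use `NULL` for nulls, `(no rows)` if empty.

1 | Tara ; 2 | Owen ; 3 | Bob ; 4 | Zane

For each authors row, check whether any books with matching author_id has year >= 1974.
Keep rows where that is true.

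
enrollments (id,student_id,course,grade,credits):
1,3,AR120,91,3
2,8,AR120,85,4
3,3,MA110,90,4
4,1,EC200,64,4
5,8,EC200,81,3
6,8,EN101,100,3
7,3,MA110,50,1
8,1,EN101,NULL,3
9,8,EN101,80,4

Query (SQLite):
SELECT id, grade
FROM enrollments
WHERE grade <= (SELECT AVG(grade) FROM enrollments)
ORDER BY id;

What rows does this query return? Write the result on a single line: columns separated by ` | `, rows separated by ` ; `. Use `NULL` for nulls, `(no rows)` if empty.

Scalar subquery: AVG(grade) over all enrollments rows = 80.125.
Keep rows where grade <= that value.

4 | 64 ; 7 | 50 ; 9 | 80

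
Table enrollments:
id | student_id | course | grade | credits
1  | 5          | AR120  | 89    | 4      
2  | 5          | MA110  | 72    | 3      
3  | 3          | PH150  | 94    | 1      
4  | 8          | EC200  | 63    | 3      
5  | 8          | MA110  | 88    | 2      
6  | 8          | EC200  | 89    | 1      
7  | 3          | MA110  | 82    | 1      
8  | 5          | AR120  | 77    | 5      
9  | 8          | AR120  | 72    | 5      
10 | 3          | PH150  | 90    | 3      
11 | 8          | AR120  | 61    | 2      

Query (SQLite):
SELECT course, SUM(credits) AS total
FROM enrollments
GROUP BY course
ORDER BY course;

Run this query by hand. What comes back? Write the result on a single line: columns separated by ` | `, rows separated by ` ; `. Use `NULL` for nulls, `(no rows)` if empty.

Partition enrollments by course; compute SUM(credits) within each group.
  AR120: ids {1, 8, 9, 11} → SUM(credits)=16
  EC200: ids {4, 6} → SUM(credits)=4
  MA110: ids {2, 5, 7} → SUM(credits)=6
  PH150: ids {3, 10} → SUM(credits)=4

AR120 | 16 ; EC200 | 4 ; MA110 | 6 ; PH150 | 4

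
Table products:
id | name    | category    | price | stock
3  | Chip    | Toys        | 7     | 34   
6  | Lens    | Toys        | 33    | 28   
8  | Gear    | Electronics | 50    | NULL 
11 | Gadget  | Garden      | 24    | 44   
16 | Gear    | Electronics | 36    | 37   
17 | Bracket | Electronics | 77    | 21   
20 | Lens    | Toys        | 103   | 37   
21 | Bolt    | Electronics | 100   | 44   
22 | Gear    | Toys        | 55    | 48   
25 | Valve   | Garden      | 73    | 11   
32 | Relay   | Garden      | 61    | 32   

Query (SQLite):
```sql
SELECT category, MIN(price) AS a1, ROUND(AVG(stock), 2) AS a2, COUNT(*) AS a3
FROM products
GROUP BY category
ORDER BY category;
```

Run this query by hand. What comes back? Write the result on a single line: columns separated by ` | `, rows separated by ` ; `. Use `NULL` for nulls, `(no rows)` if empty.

Electronics | 36 | 34 | 4 ; Garden | 24 | 29 | 3 ; Toys | 7 | 36.75 | 4

Group products by category.
Per group compute: MIN(price), ROUND(AVG(stock), 2), COUNT(*).
  Electronics: ids {8, 16, 17, 21} → MIN(price)=36, ROUND(AVG(stock), 2)=34, COUNT(*)=4
  Garden: ids {11, 25, 32} → MIN(price)=24, ROUND(AVG(stock), 2)=29, COUNT(*)=3
  Toys: ids {3, 6, 20, 22} → MIN(price)=7, ROUND(AVG(stock), 2)=36.75, COUNT(*)=4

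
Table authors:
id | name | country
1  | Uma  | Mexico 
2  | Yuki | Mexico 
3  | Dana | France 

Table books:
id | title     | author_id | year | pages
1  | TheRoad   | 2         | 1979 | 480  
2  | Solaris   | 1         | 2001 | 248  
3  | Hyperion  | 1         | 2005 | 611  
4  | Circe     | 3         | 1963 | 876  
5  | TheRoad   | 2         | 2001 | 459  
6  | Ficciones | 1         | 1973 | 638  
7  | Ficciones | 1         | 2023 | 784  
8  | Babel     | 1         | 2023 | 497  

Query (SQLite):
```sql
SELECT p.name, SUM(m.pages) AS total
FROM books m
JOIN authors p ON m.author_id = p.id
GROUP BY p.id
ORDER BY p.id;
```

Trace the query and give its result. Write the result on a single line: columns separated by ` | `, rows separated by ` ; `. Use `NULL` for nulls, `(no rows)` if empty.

Join each books row to its authors via author_id.
Group joined rows by authors.id; compute SUM(m.pages) per group.
  1: ids {2, 3, 6, 7, 8} → SUM(m.pages)=2778
  2: ids {1, 5} → SUM(m.pages)=939
  3: ids {4} → SUM(m.pages)=876

Uma | 2778 ; Yuki | 939 ; Dana | 876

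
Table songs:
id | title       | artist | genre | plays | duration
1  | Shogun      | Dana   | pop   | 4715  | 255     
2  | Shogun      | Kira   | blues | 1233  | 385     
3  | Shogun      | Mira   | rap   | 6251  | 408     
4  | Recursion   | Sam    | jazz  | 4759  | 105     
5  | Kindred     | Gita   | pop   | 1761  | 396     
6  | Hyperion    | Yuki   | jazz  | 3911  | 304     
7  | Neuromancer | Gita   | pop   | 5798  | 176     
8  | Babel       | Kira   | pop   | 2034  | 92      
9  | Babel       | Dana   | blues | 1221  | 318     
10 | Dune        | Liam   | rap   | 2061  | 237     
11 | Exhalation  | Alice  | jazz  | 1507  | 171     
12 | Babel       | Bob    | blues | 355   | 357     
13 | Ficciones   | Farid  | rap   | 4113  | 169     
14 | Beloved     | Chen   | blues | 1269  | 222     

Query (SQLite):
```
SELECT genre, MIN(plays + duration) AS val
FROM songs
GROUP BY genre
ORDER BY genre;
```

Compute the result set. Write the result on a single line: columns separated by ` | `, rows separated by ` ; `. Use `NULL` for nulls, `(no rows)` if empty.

blues | 712 ; jazz | 1678 ; pop | 2126 ; rap | 2298

For each row compute plays + duration.
Group by genre; take MIN of the expression per group.
  blues: ids {2, 9, 12, 14} → MIN(plays + duration)=712
  jazz: ids {4, 6, 11} → MIN(plays + duration)=1678
  pop: ids {1, 5, 7, 8} → MIN(plays + duration)=2126
  rap: ids {3, 10, 13} → MIN(plays + duration)=2298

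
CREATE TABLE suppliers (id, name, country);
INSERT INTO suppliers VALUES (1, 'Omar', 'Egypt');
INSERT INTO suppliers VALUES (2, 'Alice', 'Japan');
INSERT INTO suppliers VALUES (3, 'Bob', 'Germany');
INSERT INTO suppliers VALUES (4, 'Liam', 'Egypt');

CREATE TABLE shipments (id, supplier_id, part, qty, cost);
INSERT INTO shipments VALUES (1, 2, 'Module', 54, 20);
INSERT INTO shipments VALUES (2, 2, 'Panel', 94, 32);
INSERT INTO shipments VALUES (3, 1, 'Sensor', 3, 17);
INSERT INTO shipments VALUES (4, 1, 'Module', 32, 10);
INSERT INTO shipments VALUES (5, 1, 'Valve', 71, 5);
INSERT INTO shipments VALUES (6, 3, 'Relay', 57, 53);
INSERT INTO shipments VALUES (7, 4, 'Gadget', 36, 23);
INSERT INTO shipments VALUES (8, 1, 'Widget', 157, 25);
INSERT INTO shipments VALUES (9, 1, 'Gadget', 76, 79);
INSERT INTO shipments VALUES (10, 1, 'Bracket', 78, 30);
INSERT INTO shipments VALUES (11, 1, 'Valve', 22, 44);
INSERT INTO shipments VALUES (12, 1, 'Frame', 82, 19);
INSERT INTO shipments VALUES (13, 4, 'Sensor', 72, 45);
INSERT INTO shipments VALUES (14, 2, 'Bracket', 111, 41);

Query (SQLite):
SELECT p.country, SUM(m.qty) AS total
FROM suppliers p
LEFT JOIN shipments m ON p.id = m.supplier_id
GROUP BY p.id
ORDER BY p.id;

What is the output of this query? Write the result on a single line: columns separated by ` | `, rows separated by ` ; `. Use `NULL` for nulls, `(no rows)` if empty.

Egypt | 521 ; Japan | 259 ; Germany | 57 ; Egypt | 108

LEFT JOIN keeps every suppliers row; unmatched ones get NULL for shipments columns.
Group by suppliers.id and compute SUM(m.qty). SUM over an all-NULL group is NULL.
  1: ids {3, 4, 5, 8, 9, 10, 11, 12} → SUM(m.qty)=521
  2: ids {1, 2, 14} → SUM(m.qty)=259
  3: ids {6} → SUM(m.qty)=57
  4: ids {7, 13} → SUM(m.qty)=108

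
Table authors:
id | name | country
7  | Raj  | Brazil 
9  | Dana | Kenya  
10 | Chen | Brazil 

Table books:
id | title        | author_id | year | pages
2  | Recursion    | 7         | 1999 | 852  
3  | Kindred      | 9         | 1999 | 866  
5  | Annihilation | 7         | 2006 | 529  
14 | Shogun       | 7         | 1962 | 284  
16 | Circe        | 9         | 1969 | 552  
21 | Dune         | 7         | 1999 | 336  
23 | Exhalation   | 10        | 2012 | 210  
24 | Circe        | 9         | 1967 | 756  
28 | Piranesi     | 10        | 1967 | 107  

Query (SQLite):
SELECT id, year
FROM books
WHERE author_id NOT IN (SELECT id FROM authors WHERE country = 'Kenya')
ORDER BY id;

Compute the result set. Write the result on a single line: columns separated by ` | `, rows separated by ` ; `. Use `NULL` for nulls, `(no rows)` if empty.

2 | 1999 ; 5 | 2006 ; 14 | 1962 ; 21 | 1999 ; 23 | 2012 ; 28 | 1967

Inner query: authors.id where country = 'Kenya'.
Outer: keep books rows whose author_id is not in that set.
Inner query → {9}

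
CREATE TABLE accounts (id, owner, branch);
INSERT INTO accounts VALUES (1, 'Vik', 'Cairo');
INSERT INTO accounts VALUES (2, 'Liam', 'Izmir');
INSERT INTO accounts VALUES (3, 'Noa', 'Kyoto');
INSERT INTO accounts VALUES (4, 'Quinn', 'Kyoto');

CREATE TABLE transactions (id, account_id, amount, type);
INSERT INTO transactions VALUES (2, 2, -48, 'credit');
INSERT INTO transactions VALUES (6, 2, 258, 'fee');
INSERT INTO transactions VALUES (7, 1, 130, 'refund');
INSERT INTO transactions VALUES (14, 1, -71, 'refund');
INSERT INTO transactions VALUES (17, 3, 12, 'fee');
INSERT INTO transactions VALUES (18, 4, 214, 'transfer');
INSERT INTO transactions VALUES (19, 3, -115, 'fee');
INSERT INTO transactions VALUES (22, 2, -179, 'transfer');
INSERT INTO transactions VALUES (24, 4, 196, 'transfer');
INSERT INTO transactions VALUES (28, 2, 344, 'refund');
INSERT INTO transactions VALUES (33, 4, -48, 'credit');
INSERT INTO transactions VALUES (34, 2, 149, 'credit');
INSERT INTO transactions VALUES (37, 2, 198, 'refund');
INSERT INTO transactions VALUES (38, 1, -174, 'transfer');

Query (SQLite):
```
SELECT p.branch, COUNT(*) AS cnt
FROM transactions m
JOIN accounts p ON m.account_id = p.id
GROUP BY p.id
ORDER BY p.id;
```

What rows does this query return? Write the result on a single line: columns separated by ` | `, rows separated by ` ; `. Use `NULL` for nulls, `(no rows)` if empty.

Join each transactions row to its accounts via account_id.
Group joined rows by accounts.id; compute COUNT(*) per group.
  1: ids {7, 14, 38} → COUNT(*)=3
  2: ids {2, 6, 22, 28, 34, 37} → COUNT(*)=6
  3: ids {17, 19} → COUNT(*)=2
  4: ids {18, 24, 33} → COUNT(*)=3

Cairo | 3 ; Izmir | 6 ; Kyoto | 2 ; Kyoto | 3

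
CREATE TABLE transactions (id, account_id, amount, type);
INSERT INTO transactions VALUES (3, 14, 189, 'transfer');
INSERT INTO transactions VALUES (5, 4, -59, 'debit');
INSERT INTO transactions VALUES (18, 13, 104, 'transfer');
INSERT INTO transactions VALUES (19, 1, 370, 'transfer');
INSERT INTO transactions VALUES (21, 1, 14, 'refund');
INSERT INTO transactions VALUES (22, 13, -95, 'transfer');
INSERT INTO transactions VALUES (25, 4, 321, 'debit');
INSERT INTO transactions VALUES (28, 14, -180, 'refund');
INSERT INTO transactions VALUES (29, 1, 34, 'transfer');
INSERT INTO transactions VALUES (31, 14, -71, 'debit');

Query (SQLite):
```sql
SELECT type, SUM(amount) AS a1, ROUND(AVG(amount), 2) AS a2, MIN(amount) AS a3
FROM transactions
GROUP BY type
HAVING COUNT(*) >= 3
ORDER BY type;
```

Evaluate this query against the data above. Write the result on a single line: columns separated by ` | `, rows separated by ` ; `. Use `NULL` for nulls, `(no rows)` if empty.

debit | 191 | 63.67 | -71 ; transfer | 602 | 120.4 | -95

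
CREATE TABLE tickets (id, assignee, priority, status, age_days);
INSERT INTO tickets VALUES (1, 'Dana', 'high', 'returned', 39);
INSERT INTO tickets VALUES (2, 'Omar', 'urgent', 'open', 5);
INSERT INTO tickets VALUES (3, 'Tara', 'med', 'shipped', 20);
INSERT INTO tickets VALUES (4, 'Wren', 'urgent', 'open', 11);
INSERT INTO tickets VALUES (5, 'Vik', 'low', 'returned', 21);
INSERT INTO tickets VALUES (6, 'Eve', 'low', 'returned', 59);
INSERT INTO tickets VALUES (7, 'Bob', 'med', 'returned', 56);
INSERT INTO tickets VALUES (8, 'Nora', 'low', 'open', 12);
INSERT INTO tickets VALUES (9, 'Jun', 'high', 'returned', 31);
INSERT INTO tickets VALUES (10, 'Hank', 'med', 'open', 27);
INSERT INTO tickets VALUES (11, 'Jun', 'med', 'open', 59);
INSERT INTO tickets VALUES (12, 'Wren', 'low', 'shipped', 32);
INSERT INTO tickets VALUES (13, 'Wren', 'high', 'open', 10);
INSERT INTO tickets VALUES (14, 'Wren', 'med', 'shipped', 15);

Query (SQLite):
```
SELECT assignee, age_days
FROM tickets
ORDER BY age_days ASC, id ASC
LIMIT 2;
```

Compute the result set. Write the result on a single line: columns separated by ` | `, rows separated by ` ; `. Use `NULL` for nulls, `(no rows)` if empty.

Sort by age_days asc, tiebreak id asc: (5, id=2), (10, id=13), (11, id=4), (12, id=8), (15, id=14) …. Take first 2.

Omar | 5 ; Wren | 10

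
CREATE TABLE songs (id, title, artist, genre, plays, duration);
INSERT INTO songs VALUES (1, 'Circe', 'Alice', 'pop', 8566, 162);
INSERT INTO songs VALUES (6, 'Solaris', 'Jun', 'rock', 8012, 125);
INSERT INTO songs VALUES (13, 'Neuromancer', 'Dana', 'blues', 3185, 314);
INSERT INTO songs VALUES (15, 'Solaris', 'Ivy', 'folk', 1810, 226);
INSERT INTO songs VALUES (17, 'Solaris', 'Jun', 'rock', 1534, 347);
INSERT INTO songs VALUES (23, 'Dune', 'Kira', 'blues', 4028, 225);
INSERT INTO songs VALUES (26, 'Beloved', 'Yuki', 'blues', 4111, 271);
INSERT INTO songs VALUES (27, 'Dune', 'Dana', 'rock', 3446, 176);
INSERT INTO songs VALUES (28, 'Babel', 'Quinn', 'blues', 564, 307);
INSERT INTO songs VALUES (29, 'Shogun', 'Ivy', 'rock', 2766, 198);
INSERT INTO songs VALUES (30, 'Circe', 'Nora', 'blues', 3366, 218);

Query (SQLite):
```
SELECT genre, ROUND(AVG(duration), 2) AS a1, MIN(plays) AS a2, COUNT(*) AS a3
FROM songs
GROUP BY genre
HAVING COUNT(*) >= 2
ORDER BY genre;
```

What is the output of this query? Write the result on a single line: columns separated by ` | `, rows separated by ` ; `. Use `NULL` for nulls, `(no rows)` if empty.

blues | 267 | 564 | 5 ; rock | 211.5 | 1534 | 4

Group songs by genre.
Per group compute: ROUND(AVG(duration), 2), MIN(plays), COUNT(*).
HAVING: drop groups with fewer than 2 rows.
  blues: ids {13, 23, 26, 28, 30} → ROUND(AVG(duration), 2)=267, MIN(plays)=564, COUNT(*)=5
  folk: ids {15} → ROUND(AVG(duration), 2)=226, MIN(plays)=1810, COUNT(*)=1
  pop: ids {1} → ROUND(AVG(duration), 2)=162, MIN(plays)=8566, COUNT(*)=1
  rock: ids {6, 17, 27, 29} → ROUND(AVG(duration), 2)=211.5, MIN(plays)=1534, COUNT(*)=4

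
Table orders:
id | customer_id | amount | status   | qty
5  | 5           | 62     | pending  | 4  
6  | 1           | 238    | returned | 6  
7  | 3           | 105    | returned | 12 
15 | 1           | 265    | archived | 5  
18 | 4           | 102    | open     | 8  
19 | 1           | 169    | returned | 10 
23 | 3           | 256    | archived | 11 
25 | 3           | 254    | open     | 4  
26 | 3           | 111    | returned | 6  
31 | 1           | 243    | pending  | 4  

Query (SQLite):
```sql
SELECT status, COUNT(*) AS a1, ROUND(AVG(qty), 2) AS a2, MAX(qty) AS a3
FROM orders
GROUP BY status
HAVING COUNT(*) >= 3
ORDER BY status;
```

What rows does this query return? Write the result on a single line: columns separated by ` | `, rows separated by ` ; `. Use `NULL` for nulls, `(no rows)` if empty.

returned | 4 | 8.5 | 12

Group orders by status.
Per group compute: COUNT(*), ROUND(AVG(qty), 2), MAX(qty).
HAVING: drop groups with fewer than 3 rows.
  archived: ids {15, 23} → COUNT(*)=2, ROUND(AVG(qty), 2)=8, MAX(qty)=11
  open: ids {18, 25} → COUNT(*)=2, ROUND(AVG(qty), 2)=6, MAX(qty)=8
  pending: ids {5, 31} → COUNT(*)=2, ROUND(AVG(qty), 2)=4, MAX(qty)=4
  returned: ids {6, 7, 19, 26} → COUNT(*)=4, ROUND(AVG(qty), 2)=8.5, MAX(qty)=12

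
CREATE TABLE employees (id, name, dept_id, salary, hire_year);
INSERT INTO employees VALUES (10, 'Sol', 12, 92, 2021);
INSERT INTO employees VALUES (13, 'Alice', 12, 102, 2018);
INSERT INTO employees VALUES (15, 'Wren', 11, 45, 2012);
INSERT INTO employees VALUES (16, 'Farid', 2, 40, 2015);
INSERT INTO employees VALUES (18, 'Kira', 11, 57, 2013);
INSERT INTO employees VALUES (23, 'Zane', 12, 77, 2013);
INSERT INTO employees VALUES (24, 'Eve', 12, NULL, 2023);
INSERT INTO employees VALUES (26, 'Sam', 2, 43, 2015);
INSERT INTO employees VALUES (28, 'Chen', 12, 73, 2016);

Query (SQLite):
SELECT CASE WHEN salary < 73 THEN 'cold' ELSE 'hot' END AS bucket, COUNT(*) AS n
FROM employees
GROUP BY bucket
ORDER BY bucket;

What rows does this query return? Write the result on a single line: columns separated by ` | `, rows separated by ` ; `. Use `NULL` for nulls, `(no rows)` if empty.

Bucket rows by salary < 73 → 'cold' else 'hot'; count each bucket.
NULL < 73 is unknown, so NULL salary falls into ELSE → 'hot'.

cold | 4 ; hot | 5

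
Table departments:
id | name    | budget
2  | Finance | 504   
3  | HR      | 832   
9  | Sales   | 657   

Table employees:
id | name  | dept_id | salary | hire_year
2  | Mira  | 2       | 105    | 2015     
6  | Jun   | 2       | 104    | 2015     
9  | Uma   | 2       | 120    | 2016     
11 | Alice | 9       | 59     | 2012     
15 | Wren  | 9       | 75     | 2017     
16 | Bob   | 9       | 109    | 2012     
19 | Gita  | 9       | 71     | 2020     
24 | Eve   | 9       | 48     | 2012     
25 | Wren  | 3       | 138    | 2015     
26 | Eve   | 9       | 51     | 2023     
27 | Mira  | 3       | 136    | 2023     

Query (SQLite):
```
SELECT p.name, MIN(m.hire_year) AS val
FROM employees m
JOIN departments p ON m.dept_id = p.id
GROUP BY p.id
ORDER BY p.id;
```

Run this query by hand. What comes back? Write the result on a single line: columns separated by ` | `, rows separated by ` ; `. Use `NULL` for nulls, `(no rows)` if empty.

Join each employees row to its departments via dept_id.
Group joined rows by departments.id; compute MIN(m.hire_year) per group.
  2: ids {2, 6, 9} → MIN(m.hire_year)=2015
  3: ids {25, 27} → MIN(m.hire_year)=2015
  9: ids {11, 15, 16, 19, 24, 26} → MIN(m.hire_year)=2012

Finance | 2015 ; HR | 2015 ; Sales | 2012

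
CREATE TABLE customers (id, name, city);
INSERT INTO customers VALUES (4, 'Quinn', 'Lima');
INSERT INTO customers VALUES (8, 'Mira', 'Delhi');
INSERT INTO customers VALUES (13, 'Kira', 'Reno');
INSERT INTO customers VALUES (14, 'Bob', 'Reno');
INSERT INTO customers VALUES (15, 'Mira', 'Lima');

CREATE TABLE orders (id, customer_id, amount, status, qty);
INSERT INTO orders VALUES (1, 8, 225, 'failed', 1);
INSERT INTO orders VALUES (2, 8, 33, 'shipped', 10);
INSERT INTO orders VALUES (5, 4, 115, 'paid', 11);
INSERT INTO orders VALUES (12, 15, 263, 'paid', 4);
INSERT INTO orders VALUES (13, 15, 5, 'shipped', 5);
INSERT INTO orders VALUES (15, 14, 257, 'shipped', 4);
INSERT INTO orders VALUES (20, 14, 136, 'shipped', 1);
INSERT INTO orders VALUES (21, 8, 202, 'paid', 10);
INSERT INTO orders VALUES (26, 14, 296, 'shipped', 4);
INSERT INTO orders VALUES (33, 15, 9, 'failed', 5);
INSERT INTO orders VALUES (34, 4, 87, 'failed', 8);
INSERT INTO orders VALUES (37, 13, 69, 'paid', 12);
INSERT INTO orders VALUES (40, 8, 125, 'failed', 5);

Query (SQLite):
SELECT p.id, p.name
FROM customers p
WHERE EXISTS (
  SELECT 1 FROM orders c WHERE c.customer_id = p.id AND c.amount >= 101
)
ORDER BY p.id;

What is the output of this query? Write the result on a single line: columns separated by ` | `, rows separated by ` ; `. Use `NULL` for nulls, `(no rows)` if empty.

4 | Quinn ; 8 | Mira ; 14 | Bob ; 15 | Mira

For each customers row, check whether any orders with matching customer_id has amount >= 101.
Keep rows where that is true.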